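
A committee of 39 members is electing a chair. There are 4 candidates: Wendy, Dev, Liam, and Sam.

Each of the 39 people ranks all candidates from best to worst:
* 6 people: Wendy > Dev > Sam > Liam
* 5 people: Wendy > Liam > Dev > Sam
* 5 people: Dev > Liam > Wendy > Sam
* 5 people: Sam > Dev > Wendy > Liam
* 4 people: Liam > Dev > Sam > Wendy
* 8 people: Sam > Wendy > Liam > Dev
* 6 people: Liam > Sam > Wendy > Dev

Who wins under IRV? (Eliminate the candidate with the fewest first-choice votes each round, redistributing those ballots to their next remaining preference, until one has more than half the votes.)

Liam

Round 1: Wendy 11, Dev 5, Liam 10, Sam 13. Dev eliminated.
Round 2: Wendy 11, Liam 15, Sam 13. Wendy eliminated.
Round 3: Liam 20, Sam 19. Liam has a majority (≥20).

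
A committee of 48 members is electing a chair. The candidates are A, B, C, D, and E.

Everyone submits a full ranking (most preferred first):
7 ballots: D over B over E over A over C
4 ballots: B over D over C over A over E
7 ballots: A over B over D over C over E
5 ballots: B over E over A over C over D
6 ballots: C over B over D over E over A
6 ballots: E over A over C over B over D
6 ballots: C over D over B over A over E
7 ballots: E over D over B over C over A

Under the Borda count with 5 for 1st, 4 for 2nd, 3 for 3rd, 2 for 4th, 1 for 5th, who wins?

A: 7×2 + 4×2 + 7×5 + 5×3 + 6×1 + 6×4 + 6×2 + 7×1 = 121
B: 7×4 + 4×5 + 7×4 + 5×5 + 6×4 + 6×2 + 6×3 + 7×3 = 176
C: 7×1 + 4×3 + 7×2 + 5×2 + 6×5 + 6×3 + 6×5 + 7×2 = 135
D: 7×5 + 4×4 + 7×3 + 5×1 + 6×3 + 6×1 + 6×4 + 7×4 = 153
E: 7×3 + 4×1 + 7×1 + 5×4 + 6×2 + 6×5 + 6×1 + 7×5 = 135

B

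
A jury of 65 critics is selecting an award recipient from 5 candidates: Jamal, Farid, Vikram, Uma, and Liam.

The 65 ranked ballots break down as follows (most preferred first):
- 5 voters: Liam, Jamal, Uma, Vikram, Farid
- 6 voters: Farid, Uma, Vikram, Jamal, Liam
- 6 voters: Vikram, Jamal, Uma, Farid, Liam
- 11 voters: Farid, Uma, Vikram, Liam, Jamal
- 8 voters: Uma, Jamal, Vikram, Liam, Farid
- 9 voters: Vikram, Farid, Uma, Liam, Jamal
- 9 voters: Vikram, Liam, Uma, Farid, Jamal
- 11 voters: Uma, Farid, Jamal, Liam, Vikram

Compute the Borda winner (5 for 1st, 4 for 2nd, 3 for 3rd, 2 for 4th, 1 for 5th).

Jamal: 5×4 + 6×2 + 6×4 + 11×1 + 8×4 + 9×1 + 9×1 + 11×3 = 150
Farid: 5×1 + 6×5 + 6×2 + 11×5 + 8×1 + 9×4 + 9×2 + 11×4 = 208
Vikram: 5×2 + 6×3 + 6×5 + 11×3 + 8×3 + 9×5 + 9×5 + 11×1 = 216
Uma: 5×3 + 6×4 + 6×3 + 11×4 + 8×5 + 9×3 + 9×3 + 11×5 = 250
Liam: 5×5 + 6×1 + 6×1 + 11×2 + 8×2 + 9×2 + 9×4 + 11×2 = 151

Uma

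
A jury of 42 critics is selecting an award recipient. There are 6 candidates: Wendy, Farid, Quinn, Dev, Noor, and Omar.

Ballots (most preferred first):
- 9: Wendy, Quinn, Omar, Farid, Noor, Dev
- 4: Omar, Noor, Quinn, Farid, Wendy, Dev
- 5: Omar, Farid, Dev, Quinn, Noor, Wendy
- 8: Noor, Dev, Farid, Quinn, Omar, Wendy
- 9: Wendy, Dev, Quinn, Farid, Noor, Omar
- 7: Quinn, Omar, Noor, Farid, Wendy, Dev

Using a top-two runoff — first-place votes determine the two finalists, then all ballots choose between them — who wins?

Omar

Round 1 first-place votes: Wendy 18, Farid 0, Quinn 7, Dev 0, Noor 8, Omar 9. Wendy and Omar advance.
Runoff: Wendy is ranked above Omar on 18 ballots, Omar above Wendy on 24.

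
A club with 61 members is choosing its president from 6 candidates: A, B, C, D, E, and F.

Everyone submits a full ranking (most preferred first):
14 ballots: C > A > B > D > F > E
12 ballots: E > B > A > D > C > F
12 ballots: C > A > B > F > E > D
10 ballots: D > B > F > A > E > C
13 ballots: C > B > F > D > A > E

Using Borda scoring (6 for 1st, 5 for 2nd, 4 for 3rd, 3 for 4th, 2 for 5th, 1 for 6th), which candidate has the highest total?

A: 14×5 + 12×4 + 12×5 + 10×3 + 13×2 = 234
B: 14×4 + 12×5 + 12×4 + 10×5 + 13×5 = 279
C: 14×6 + 12×2 + 12×6 + 10×1 + 13×6 = 268
D: 14×3 + 12×3 + 12×1 + 10×6 + 13×3 = 189
E: 14×1 + 12×6 + 12×2 + 10×2 + 13×1 = 143
F: 14×2 + 12×1 + 12×3 + 10×4 + 13×4 = 168

B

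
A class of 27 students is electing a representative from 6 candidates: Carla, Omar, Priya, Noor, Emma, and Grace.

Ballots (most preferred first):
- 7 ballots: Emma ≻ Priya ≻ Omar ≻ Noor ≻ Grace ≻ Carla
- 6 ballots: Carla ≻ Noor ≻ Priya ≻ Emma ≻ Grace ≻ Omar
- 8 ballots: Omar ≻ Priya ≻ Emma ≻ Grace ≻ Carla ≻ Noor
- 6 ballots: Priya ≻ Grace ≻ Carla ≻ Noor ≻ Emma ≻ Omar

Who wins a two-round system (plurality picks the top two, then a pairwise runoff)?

Round 1 first-place votes: Carla 6, Omar 8, Priya 6, Noor 0, Emma 7, Grace 0. Omar and Emma advance.
Runoff: Omar is ranked above Emma on 8 ballots, Emma above Omar on 19.

Emma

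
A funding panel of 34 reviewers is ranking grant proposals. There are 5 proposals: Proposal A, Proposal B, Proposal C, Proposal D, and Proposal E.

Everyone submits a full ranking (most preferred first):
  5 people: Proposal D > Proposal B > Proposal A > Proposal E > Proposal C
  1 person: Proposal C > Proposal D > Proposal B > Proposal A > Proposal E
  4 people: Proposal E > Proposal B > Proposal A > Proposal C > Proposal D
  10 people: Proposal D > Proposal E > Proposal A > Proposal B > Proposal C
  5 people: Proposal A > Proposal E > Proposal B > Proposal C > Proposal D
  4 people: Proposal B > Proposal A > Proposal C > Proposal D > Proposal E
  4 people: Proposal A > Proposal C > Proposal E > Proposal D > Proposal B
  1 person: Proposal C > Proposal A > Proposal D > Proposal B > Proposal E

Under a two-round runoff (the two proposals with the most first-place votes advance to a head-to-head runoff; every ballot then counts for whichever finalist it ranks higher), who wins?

Round 1 first-place votes: Proposal A 9, Proposal B 4, Proposal C 2, Proposal D 15, Proposal E 4. Proposal D and Proposal A advance.
Runoff: Proposal D is ranked above Proposal A on 16 ballots, Proposal A above Proposal D on 18.

Proposal A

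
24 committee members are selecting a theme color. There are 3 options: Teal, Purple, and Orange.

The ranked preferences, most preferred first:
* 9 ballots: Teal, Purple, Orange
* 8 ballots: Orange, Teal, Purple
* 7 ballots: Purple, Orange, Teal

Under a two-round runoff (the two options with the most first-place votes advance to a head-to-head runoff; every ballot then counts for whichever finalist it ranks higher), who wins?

Orange

Round 1 first-place votes: Teal 9, Purple 7, Orange 8. Teal and Orange advance.
Runoff: Teal is ranked above Orange on 9 ballots, Orange above Teal on 15.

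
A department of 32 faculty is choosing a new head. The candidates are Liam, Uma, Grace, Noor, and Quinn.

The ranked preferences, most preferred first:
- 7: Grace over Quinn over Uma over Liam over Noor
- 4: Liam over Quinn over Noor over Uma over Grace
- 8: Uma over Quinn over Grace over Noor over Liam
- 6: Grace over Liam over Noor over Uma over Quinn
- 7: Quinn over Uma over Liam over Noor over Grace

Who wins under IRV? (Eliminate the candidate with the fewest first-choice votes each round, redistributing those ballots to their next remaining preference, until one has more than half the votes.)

Round 1: Liam 4, Uma 8, Grace 13, Noor 0, Quinn 7. Noor eliminated.
Round 2: Liam 4, Uma 8, Grace 13, Quinn 7. Liam eliminated.
Round 3: Uma 8, Grace 13, Quinn 11. Uma eliminated.
Round 4: Grace 13, Quinn 19. Quinn has a majority (≥17).

Quinn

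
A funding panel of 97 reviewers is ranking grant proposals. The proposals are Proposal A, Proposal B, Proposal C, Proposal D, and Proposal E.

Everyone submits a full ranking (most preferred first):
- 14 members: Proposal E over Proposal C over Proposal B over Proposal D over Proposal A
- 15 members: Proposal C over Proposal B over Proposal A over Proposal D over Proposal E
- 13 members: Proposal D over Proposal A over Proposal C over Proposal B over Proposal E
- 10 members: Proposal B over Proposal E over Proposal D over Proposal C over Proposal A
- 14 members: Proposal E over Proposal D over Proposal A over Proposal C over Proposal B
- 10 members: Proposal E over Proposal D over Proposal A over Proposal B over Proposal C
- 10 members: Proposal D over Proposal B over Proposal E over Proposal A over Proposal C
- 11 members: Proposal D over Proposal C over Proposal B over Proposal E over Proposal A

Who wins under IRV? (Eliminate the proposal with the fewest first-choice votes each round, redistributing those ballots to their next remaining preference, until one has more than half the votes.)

Proposal D

Round 1: Proposal A 0, Proposal B 10, Proposal C 15, Proposal D 34, Proposal E 38. Proposal A eliminated.
Round 2: Proposal B 10, Proposal C 15, Proposal D 34, Proposal E 38. Proposal B eliminated.
Round 3: Proposal C 15, Proposal D 34, Proposal E 48. Proposal C eliminated.
Round 4: Proposal D 49, Proposal E 48. Proposal D has a majority (≥49).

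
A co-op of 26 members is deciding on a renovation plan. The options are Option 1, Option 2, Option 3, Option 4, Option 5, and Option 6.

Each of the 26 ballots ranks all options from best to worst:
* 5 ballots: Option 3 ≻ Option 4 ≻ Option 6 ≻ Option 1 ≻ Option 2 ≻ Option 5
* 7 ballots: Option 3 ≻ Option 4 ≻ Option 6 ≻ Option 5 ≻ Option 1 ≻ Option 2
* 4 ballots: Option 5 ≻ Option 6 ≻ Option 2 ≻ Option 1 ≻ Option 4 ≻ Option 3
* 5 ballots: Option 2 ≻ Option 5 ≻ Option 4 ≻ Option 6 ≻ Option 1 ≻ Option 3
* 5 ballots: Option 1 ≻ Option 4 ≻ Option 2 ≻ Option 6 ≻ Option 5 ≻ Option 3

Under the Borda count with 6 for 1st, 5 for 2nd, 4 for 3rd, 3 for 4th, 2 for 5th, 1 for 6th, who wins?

Option 1: 5×3 + 7×2 + 4×3 + 5×2 + 5×6 = 81
Option 2: 5×2 + 7×1 + 4×4 + 5×6 + 5×4 = 83
Option 3: 5×6 + 7×6 + 4×1 + 5×1 + 5×1 = 86
Option 4: 5×5 + 7×5 + 4×2 + 5×4 + 5×5 = 113
Option 5: 5×1 + 7×3 + 4×6 + 5×5 + 5×2 = 85
Option 6: 5×4 + 7×4 + 4×5 + 5×3 + 5×3 = 98

Option 4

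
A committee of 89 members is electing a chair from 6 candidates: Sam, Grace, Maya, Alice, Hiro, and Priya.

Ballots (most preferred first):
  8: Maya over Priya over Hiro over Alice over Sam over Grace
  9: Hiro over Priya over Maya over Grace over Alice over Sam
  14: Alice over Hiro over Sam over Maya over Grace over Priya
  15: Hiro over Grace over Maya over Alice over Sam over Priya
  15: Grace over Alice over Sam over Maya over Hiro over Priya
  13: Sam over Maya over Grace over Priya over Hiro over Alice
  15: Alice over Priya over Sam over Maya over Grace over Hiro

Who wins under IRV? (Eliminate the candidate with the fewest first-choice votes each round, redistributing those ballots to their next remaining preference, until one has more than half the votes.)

Hiro

Round 1: Sam 13, Grace 15, Maya 8, Alice 29, Hiro 24, Priya 0. Priya eliminated.
Round 2: Sam 13, Grace 15, Maya 8, Alice 29, Hiro 24. Maya eliminated.
Round 3: Sam 13, Grace 15, Alice 29, Hiro 32. Sam eliminated.
Round 4: Grace 28, Alice 29, Hiro 32. Grace eliminated.
Round 5: Alice 44, Hiro 45. Hiro has a majority (≥45).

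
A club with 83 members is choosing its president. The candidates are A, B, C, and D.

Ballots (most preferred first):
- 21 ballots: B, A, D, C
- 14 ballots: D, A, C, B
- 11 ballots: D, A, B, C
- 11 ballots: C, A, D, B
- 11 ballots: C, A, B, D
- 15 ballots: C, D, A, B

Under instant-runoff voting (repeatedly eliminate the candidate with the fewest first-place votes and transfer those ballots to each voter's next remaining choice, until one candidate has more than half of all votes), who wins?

D

Round 1: A 0, B 21, C 37, D 25. A eliminated.
Round 2: B 21, C 37, D 25. B eliminated.
Round 3: C 37, D 46. D has a majority (≥42).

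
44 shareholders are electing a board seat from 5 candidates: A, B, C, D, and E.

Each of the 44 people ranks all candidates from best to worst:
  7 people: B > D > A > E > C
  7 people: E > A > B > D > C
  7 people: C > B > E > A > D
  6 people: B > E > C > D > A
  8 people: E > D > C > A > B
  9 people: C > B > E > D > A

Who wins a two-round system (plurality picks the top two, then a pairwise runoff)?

E

Round 1 first-place votes: A 0, B 13, C 16, D 0, E 15. C and E advance.
Runoff: C is ranked above E on 16 ballots, E above C on 28.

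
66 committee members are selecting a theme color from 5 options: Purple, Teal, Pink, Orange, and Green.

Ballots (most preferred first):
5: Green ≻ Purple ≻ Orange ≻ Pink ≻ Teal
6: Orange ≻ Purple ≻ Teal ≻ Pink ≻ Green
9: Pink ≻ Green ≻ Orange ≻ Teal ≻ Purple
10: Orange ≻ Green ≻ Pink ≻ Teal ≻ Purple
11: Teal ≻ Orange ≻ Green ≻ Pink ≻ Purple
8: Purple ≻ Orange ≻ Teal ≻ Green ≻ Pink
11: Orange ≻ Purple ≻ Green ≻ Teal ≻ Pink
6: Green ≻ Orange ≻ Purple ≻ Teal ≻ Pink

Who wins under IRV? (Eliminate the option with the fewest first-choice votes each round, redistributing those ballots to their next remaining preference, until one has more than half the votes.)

Round 1: Purple 8, Teal 11, Pink 9, Orange 27, Green 11. Purple eliminated.
Round 2: Teal 11, Pink 9, Orange 35, Green 11. Orange has a majority (≥34).

Orange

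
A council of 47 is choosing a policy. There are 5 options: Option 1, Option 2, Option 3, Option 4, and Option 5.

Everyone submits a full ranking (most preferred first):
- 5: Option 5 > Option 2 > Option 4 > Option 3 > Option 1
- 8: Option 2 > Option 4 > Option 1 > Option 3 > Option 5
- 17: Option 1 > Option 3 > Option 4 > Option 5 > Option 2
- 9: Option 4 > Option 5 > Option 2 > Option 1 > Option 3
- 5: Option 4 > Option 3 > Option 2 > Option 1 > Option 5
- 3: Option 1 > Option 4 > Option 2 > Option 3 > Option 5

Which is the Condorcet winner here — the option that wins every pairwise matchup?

Option 4

Option 4 vs Option 1: 27–20
Option 4 vs Option 2: 34–13
Option 4 vs Option 3: 30–17
Option 4 vs Option 5: 42–5
Option 4 beats every other option.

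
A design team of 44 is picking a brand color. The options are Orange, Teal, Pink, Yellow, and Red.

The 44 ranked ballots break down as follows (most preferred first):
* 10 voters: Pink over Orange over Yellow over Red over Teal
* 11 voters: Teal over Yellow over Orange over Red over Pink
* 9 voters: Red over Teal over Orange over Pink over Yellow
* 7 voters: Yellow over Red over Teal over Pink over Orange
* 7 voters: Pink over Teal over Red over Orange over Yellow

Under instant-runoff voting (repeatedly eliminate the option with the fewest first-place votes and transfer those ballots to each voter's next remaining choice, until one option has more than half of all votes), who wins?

Red

Round 1: Orange 0, Teal 11, Pink 17, Yellow 7, Red 9. Orange eliminated.
Round 2: Teal 11, Pink 17, Yellow 7, Red 9. Yellow eliminated.
Round 3: Teal 11, Pink 17, Red 16. Teal eliminated.
Round 4: Pink 17, Red 27. Red has a majority (≥23).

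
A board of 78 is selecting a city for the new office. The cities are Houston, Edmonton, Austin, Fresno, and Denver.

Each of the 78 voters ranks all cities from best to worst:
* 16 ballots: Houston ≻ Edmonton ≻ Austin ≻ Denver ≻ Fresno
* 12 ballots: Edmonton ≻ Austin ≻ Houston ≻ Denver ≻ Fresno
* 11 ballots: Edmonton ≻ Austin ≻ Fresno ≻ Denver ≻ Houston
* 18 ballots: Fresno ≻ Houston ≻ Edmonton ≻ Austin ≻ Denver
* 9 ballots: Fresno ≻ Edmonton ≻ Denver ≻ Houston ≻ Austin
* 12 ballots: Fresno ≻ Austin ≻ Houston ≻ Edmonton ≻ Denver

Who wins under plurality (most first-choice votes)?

First-place votes: Houston 16, Edmonton 23, Austin 0, Fresno 39, Denver 0.

Fresno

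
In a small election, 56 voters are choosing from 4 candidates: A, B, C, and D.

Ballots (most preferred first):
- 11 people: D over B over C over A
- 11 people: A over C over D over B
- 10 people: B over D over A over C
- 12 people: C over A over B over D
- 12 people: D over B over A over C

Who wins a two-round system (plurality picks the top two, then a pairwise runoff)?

Round 1 first-place votes: A 11, B 10, C 12, D 23. D and C advance.
Runoff: D is ranked above C on 33 ballots, C above D on 23.

D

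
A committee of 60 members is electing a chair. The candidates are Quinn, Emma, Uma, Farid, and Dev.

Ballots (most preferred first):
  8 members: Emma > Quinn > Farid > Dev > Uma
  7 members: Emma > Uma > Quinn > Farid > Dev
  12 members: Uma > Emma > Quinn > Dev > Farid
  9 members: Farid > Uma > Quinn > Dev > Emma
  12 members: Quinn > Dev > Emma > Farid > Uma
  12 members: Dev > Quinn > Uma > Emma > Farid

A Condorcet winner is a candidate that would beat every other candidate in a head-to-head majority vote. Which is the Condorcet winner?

Quinn vs Emma: 33–27
Quinn vs Uma: 32–28
Quinn vs Farid: 51–9
Quinn vs Dev: 48–12
Quinn beats every other candidate.

Quinn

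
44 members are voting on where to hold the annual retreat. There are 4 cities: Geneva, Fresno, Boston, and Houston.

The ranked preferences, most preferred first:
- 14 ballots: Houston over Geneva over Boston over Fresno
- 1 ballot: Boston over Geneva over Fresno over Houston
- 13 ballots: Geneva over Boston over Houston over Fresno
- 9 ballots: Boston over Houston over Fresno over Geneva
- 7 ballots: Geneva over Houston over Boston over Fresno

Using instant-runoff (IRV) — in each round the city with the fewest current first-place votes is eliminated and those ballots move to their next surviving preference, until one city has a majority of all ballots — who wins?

Houston

Round 1: Geneva 20, Fresno 0, Boston 10, Houston 14. Fresno eliminated.
Round 2: Geneva 20, Boston 10, Houston 14. Boston eliminated.
Round 3: Geneva 21, Houston 23. Houston has a majority (≥23).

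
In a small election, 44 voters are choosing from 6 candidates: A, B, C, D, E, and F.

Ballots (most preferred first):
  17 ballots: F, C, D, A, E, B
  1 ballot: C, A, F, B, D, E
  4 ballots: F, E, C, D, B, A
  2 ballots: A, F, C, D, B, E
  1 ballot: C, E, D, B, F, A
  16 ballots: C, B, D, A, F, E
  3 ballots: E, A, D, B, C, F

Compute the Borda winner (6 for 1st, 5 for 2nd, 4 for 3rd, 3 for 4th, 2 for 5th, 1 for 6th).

C

A: 17×3 + 1×5 + 4×1 + 2×6 + 1×1 + 16×3 + 3×5 = 136
B: 17×1 + 1×3 + 4×2 + 2×2 + 1×3 + 16×5 + 3×3 = 124
C: 17×5 + 1×6 + 4×4 + 2×4 + 1×6 + 16×6 + 3×2 = 223
D: 17×4 + 1×2 + 4×3 + 2×3 + 1×4 + 16×4 + 3×4 = 168
E: 17×2 + 1×1 + 4×5 + 2×1 + 1×5 + 16×1 + 3×6 = 96
F: 17×6 + 1×4 + 4×6 + 2×5 + 1×2 + 16×2 + 3×1 = 177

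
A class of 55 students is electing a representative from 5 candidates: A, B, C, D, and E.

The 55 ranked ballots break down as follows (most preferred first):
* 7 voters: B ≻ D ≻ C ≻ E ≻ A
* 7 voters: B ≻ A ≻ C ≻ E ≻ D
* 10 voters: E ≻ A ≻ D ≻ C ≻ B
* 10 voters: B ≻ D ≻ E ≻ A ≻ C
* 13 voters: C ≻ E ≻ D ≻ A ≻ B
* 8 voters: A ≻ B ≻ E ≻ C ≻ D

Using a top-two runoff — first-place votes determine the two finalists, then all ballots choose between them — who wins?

B

Round 1 first-place votes: A 8, B 24, C 13, D 0, E 10. B and C advance.
Runoff: B is ranked above C on 32 ballots, C above B on 23.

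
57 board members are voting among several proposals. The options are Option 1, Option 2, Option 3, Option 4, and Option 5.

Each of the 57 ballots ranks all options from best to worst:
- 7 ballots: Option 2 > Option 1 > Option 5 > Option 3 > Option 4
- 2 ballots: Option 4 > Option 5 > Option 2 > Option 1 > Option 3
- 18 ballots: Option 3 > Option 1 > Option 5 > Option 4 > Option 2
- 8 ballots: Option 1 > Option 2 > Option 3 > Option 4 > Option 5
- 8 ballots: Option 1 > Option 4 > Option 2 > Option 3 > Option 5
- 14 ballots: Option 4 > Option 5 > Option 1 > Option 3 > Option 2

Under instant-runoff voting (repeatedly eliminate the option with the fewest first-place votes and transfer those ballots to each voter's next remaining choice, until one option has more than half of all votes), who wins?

Option 1

Round 1: Option 1 16, Option 2 7, Option 3 18, Option 4 16, Option 5 0. Option 5 eliminated.
Round 2: Option 1 16, Option 2 7, Option 3 18, Option 4 16. Option 2 eliminated.
Round 3: Option 1 23, Option 3 18, Option 4 16. Option 4 eliminated.
Round 4: Option 1 39, Option 3 18. Option 1 has a majority (≥29).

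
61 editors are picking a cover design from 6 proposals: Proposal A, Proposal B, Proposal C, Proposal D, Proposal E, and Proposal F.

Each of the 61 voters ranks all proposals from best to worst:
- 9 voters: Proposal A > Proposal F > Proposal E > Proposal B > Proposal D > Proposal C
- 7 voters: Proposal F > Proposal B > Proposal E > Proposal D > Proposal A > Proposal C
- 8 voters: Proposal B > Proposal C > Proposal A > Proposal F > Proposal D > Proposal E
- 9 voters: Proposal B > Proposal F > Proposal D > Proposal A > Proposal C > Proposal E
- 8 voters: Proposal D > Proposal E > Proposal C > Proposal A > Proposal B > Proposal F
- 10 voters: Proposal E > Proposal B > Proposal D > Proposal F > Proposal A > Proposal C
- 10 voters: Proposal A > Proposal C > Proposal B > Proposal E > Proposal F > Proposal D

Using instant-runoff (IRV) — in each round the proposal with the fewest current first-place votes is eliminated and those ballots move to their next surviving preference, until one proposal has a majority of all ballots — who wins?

Round 1: Proposal A 19, Proposal B 17, Proposal C 0, Proposal D 8, Proposal E 10, Proposal F 7. Proposal C eliminated.
Round 2: Proposal A 19, Proposal B 17, Proposal D 8, Proposal E 10, Proposal F 7. Proposal F eliminated.
Round 3: Proposal A 19, Proposal B 24, Proposal D 8, Proposal E 10. Proposal D eliminated.
Round 4: Proposal A 19, Proposal B 24, Proposal E 18. Proposal E eliminated.
Round 5: Proposal A 27, Proposal B 34. Proposal B has a majority (≥31).

Proposal B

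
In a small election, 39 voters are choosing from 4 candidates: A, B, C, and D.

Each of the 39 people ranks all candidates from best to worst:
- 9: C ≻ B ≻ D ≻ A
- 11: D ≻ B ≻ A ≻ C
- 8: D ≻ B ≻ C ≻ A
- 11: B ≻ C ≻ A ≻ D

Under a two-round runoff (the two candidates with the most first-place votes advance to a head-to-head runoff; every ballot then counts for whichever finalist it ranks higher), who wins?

Round 1 first-place votes: A 0, B 11, C 9, D 19. D and B advance.
Runoff: D is ranked above B on 19 ballots, B above D on 20.

B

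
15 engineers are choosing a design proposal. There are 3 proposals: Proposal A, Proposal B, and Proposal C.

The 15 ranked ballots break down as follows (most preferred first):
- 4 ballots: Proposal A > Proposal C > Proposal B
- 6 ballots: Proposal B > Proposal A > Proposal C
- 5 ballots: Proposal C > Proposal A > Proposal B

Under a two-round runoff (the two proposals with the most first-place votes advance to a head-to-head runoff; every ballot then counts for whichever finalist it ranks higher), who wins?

Proposal C

Round 1 first-place votes: Proposal A 4, Proposal B 6, Proposal C 5. Proposal B and Proposal C advance.
Runoff: Proposal B is ranked above Proposal C on 6 ballots, Proposal C above Proposal B on 9.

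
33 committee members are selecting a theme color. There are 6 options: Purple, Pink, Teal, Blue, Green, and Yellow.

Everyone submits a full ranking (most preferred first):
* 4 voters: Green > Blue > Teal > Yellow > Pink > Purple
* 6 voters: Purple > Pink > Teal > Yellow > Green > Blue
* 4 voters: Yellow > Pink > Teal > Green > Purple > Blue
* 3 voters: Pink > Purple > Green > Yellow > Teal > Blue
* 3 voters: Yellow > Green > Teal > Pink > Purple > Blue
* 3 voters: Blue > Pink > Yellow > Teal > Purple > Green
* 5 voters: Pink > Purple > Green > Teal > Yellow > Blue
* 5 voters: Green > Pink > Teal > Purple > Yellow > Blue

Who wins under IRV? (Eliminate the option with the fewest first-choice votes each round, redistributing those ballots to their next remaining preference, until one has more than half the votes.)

Pink

Round 1: Purple 6, Pink 8, Teal 0, Blue 3, Green 9, Yellow 7. Teal eliminated.
Round 2: Purple 6, Pink 8, Blue 3, Green 9, Yellow 7. Blue eliminated.
Round 3: Purple 6, Pink 11, Green 9, Yellow 7. Purple eliminated.
Round 4: Pink 17, Green 9, Yellow 7. Pink has a majority (≥17).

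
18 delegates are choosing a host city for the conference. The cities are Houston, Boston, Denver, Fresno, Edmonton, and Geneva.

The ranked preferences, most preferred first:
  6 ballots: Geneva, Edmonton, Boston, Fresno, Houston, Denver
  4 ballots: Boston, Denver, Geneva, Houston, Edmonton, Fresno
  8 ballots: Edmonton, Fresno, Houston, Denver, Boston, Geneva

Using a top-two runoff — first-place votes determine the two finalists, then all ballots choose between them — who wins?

Geneva

Round 1 first-place votes: Houston 0, Boston 4, Denver 0, Fresno 0, Edmonton 8, Geneva 6. Edmonton and Geneva advance.
Runoff: Edmonton is ranked above Geneva on 8 ballots, Geneva above Edmonton on 10.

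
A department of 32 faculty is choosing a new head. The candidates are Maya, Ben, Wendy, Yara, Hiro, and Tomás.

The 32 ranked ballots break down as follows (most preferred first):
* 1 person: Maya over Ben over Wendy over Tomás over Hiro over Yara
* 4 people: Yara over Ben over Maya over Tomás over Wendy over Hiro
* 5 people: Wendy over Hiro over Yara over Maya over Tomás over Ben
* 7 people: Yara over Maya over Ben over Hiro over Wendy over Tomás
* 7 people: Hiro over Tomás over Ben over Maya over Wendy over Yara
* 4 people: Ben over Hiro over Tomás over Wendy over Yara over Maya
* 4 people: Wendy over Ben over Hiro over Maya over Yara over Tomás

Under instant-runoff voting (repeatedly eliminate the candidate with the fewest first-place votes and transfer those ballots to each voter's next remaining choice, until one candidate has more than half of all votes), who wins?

Round 1: Maya 1, Ben 4, Wendy 9, Yara 11, Hiro 7, Tomás 0. Tomás eliminated.
Round 2: Maya 1, Ben 4, Wendy 9, Yara 11, Hiro 7. Maya eliminated.
Round 3: Ben 5, Wendy 9, Yara 11, Hiro 7. Ben eliminated.
Round 4: Wendy 10, Yara 11, Hiro 11. Wendy eliminated.
Round 5: Yara 11, Hiro 21. Hiro has a majority (≥17).

Hiro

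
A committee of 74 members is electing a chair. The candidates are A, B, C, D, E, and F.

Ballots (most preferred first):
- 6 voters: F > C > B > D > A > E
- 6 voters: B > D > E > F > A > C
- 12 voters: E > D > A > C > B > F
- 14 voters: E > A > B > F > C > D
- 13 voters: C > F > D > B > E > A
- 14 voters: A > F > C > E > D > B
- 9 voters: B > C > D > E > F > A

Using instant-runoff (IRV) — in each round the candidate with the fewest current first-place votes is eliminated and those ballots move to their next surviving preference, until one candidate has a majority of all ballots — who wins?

C

Round 1: A 14, B 15, C 13, D 0, E 26, F 6. D eliminated.
Round 2: A 14, B 15, C 13, E 26, F 6. F eliminated.
Round 3: A 14, B 15, C 19, E 26. A eliminated.
Round 4: B 15, C 33, E 26. B eliminated.
Round 5: C 42, E 32. C has a majority (≥38).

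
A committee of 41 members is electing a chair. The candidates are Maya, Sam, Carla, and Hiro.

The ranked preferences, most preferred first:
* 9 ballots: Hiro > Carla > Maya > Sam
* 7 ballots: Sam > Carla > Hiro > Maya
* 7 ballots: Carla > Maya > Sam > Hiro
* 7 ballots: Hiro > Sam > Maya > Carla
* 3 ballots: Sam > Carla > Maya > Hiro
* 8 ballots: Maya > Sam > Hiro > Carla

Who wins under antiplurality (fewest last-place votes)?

Maya

Last-place votes: Maya 7, Sam 9, Carla 15, Hiro 10.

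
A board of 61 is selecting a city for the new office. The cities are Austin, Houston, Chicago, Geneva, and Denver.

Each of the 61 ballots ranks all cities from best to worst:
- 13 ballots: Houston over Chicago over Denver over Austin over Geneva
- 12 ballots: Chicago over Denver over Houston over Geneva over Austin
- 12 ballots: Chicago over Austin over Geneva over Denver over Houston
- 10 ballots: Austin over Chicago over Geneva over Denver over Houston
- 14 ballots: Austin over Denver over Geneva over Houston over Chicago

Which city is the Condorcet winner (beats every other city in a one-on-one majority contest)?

Chicago vs Austin: 37–24
Chicago vs Houston: 34–27
Chicago vs Geneva: 47–14
Chicago vs Denver: 47–14
Chicago beats every other city.

Chicago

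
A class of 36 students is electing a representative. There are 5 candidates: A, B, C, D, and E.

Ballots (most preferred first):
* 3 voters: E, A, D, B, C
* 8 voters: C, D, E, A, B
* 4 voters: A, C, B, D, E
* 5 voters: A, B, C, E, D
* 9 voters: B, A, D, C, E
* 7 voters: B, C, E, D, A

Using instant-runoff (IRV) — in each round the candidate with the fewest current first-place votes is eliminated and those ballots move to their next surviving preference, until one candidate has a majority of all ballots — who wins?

Round 1: A 9, B 16, C 8, D 0, E 3. D eliminated.
Round 2: A 9, B 16, C 8, E 3. E eliminated.
Round 3: A 12, B 16, C 8. C eliminated.
Round 4: A 20, B 16. A has a majority (≥19).

A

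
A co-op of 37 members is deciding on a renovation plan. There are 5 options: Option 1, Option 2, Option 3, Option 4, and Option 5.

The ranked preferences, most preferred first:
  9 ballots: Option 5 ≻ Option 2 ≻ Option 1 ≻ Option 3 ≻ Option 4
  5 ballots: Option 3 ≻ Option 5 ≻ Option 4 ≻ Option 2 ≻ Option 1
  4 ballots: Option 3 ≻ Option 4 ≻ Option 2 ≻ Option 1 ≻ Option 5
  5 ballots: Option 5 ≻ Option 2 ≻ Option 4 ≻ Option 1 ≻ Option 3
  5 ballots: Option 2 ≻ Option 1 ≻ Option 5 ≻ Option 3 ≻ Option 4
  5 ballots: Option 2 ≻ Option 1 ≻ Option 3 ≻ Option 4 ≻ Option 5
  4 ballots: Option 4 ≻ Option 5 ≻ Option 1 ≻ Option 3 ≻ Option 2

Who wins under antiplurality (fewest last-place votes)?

Option 2

Last-place votes: Option 1 5, Option 2 4, Option 3 5, Option 4 14, Option 5 9.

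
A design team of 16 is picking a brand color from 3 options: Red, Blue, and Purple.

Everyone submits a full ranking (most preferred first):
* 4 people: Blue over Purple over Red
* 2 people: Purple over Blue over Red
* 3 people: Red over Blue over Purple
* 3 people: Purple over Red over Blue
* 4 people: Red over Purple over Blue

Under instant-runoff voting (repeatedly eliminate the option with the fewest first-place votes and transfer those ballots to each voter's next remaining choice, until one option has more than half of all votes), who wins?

Purple

Round 1: Red 7, Blue 4, Purple 5. Blue eliminated.
Round 2: Red 7, Purple 9. Purple has a majority (≥9).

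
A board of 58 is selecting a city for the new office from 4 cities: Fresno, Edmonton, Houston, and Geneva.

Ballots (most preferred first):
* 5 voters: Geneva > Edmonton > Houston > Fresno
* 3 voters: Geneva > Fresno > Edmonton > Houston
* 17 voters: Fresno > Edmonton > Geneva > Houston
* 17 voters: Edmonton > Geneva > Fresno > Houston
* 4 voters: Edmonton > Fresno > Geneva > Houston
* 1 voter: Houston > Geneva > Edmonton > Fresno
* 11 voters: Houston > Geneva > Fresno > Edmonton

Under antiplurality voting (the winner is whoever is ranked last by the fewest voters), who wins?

Last-place votes: Fresno 6, Edmonton 11, Houston 41, Geneva 0.

Geneva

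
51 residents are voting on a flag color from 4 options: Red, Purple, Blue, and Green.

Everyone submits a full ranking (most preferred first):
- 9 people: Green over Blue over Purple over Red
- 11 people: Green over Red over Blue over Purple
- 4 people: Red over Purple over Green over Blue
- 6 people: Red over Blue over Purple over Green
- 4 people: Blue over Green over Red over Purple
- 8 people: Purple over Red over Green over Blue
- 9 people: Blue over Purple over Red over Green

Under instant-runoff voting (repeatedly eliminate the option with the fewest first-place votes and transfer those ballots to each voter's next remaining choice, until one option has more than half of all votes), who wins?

Red

Round 1: Red 10, Purple 8, Blue 13, Green 20. Purple eliminated.
Round 2: Red 18, Blue 13, Green 20. Blue eliminated.
Round 3: Red 27, Green 24. Red has a majority (≥26).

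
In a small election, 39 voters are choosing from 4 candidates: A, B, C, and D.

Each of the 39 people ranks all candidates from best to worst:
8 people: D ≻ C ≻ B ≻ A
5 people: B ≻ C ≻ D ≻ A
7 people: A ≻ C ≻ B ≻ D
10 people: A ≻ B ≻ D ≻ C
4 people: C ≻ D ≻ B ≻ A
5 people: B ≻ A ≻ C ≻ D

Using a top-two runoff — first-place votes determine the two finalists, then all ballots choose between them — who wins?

B

Round 1 first-place votes: A 17, B 10, C 4, D 8. A and B advance.
Runoff: A is ranked above B on 17 ballots, B above A on 22.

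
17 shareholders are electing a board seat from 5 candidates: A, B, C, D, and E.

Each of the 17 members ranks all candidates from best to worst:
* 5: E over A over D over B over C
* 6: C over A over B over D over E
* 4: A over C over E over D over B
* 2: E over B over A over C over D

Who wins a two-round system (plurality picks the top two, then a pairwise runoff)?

C

Round 1 first-place votes: A 4, B 0, C 6, D 0, E 7. E and C advance.
Runoff: E is ranked above C on 7 ballots, C above E on 10.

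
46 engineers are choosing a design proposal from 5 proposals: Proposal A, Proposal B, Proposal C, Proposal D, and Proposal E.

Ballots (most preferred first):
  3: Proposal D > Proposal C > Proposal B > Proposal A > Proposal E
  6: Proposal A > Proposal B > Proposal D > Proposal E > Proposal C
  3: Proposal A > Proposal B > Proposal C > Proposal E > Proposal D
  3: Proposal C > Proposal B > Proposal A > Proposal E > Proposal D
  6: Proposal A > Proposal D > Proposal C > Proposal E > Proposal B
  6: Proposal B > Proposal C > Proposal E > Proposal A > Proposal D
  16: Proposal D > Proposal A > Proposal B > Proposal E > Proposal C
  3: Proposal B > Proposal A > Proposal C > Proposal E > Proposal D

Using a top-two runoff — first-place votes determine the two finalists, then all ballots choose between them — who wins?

Proposal A

Round 1 first-place votes: Proposal A 15, Proposal B 9, Proposal C 3, Proposal D 19, Proposal E 0. Proposal D and Proposal A advance.
Runoff: Proposal D is ranked above Proposal A on 19 ballots, Proposal A above Proposal D on 27.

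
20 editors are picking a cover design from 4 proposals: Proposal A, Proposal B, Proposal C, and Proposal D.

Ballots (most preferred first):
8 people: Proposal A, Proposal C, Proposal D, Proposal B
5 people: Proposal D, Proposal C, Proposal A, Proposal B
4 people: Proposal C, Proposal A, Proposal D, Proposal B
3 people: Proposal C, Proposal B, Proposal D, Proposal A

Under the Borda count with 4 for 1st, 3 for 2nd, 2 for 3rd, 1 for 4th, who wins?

Proposal A: 8×4 + 5×2 + 4×3 + 3×1 = 57
Proposal B: 8×1 + 5×1 + 4×1 + 3×3 = 26
Proposal C: 8×3 + 5×3 + 4×4 + 3×4 = 67
Proposal D: 8×2 + 5×4 + 4×2 + 3×2 = 50

Proposal C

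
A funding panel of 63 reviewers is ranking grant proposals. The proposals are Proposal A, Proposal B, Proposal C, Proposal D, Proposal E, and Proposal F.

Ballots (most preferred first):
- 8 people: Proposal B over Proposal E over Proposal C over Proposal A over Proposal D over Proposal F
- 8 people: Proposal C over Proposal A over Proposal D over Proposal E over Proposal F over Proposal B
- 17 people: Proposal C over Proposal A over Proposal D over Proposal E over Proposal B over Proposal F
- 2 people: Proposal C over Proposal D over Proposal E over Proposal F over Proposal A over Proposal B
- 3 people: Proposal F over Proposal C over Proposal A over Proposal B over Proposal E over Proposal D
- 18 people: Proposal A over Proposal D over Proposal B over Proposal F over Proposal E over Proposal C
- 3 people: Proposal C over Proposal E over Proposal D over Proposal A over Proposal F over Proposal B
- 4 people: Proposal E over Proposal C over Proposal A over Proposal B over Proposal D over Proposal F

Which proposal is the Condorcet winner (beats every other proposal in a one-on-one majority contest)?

Proposal C

Proposal C vs Proposal A: 45–18
Proposal C vs Proposal B: 37–26
Proposal C vs Proposal D: 45–18
Proposal C vs Proposal E: 33–30
Proposal C vs Proposal F: 42–21
Proposal C beats every other proposal.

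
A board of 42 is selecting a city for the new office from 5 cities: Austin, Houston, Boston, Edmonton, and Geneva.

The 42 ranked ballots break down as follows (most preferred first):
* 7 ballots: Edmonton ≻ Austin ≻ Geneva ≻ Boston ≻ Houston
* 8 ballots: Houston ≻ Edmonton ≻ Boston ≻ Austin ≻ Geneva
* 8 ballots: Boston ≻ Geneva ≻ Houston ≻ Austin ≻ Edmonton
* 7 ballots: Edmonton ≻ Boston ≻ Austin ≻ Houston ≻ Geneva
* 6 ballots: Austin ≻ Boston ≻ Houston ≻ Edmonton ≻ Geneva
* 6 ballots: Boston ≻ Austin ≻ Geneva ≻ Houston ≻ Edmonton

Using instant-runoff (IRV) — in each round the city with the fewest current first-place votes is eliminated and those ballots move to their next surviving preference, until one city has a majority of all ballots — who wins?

Edmonton

Round 1: Austin 6, Houston 8, Boston 14, Edmonton 14, Geneva 0. Geneva eliminated.
Round 2: Austin 6, Houston 8, Boston 14, Edmonton 14. Austin eliminated.
Round 3: Houston 8, Boston 20, Edmonton 14. Houston eliminated.
Round 4: Boston 20, Edmonton 22. Edmonton has a majority (≥22).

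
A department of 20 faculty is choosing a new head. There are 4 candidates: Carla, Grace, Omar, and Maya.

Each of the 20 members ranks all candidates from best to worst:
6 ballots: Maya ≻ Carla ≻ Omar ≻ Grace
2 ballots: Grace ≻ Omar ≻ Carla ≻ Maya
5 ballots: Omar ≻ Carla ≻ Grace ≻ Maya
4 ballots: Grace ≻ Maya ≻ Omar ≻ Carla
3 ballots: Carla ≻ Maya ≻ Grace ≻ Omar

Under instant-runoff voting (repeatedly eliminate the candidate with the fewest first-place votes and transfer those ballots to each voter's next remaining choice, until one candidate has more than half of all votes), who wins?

Round 1: Carla 3, Grace 6, Omar 5, Maya 6. Carla eliminated.
Round 2: Grace 6, Omar 5, Maya 9. Omar eliminated.
Round 3: Grace 11, Maya 9. Grace has a majority (≥11).

Grace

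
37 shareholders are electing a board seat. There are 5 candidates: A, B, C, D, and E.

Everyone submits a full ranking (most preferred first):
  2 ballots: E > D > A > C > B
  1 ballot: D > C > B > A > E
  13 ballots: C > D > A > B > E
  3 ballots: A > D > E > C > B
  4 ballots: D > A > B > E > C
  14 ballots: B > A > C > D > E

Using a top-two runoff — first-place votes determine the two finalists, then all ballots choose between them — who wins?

C

Round 1 first-place votes: A 3, B 14, C 13, D 5, E 2. B and C advance.
Runoff: B is ranked above C on 18 ballots, C above B on 19.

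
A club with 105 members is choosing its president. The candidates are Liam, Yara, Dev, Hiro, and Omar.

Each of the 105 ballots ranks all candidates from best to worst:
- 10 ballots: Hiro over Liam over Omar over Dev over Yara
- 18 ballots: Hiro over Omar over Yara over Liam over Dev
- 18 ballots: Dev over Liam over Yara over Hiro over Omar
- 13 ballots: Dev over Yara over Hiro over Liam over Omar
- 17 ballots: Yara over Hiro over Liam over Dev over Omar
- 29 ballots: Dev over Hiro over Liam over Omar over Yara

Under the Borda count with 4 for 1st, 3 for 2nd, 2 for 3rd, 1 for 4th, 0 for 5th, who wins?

Hiro

Liam: 10×3 + 18×1 + 18×3 + 13×1 + 17×2 + 29×2 = 207
Yara: 10×0 + 18×2 + 18×2 + 13×3 + 17×4 + 29×0 = 179
Dev: 10×1 + 18×0 + 18×4 + 13×4 + 17×1 + 29×4 = 267
Hiro: 10×4 + 18×4 + 18×1 + 13×2 + 17×3 + 29×3 = 294
Omar: 10×2 + 18×3 + 18×0 + 13×0 + 17×0 + 29×1 = 103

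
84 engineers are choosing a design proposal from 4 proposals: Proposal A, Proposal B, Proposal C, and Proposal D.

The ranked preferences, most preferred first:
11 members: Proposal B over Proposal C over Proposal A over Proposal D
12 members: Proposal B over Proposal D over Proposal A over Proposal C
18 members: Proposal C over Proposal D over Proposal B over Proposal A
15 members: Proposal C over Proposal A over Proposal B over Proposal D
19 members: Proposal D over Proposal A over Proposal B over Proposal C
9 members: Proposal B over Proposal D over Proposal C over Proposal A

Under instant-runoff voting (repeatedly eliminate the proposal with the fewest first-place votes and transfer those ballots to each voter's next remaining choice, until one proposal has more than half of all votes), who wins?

Round 1: Proposal A 0, Proposal B 32, Proposal C 33, Proposal D 19. Proposal A eliminated.
Round 2: Proposal B 32, Proposal C 33, Proposal D 19. Proposal D eliminated.
Round 3: Proposal B 51, Proposal C 33. Proposal B has a majority (≥43).

Proposal B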